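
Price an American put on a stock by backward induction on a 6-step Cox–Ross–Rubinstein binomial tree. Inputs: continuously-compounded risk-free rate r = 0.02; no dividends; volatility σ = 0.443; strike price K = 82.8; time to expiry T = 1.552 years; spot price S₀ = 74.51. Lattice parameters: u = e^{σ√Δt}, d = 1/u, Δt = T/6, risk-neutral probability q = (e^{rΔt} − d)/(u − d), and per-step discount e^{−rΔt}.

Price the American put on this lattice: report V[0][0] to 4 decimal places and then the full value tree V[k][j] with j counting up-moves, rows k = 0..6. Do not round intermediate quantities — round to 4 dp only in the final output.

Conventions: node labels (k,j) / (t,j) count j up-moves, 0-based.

price = 20.5734
tree:
20.5734
27.6978 12.2853
36.0081 18.0722 5.5027
44.8976 25.7842 9.0526 1.3190
52.5436 35.3195 14.6715 2.4341 0.0000
58.6472 44.8976 23.3208 4.4921 0.0000 0.0000
63.5195 52.5436 35.3195 8.2900 0.0000 0.0000 0.0000

Δt=0.25867  u=1.25271  d=0.79827  q=0.45532  discount=0.99484
step 6 (expiry): payoffs max(K−S,0) = 63.5195 52.5436 35.3195 8.2900 0.0000 0.0000 0.0000
k=5: (k=5,j=0): S=24.1528, K−S=58.6472, hold=58.2200 ⇒ V=58.6472 exercise | (k=5,j=1): S=37.9024, K−S=44.8976, hold=44.4704 ⇒ V=44.8976 exercise | (k=5,j=2): S=59.4792, K−S=23.3208, hold=22.8936 ⇒ V=23.3208 exercise | (k=5,j=3): S=93.3392, K−S=0.0000, hold=4.4921 ⇒ V=4.4921 continue | (k=5,j=4): S=146.4748, K−S=0.0000, hold=0.0000 ⇒ V=0.0000 continue | (k=5,j=5): S=229.8591, K−S=0.0000, hold=0.0000 ⇒ V=0.0000 continue
k=4: (k=4,j=0): S=30.2564, K−S=52.5436, hold=52.1164 ⇒ V=52.5436 exercise | (k=4,j=1): S=47.4805, K−S=35.3195, hold=34.8922 ⇒ V=35.3195 exercise | (k=4,j=2): S=74.5100, K−S=8.2900, hold=14.6715 ⇒ V=14.6715 continue | (k=4,j=3): S=116.9266, K−S=0.0000, hold=2.4341 ⇒ V=2.4341 continue | (k=4,j=4): S=183.4899, K−S=0.0000, hold=0.0000 ⇒ V=0.0000 continue
k=3: (k=3,j=0): S=37.9024, K−S=44.8976, hold=44.4704 ⇒ V=44.8976 exercise | (k=3,j=1): S=59.4792, K−S=23.3208, hold=25.7842 ⇒ V=25.7842 continue | (k=3,j=2): S=93.3392, K−S=0.0000, hold=9.0526 ⇒ V=9.0526 continue | (k=3,j=3): S=146.4748, K−S=0.0000, hold=1.3190 ⇒ V=1.3190 continue
k=2: (k=2,j=0): S=47.4805, K−S=35.3195, hold=36.0081 ⇒ V=36.0081 continue | (k=2,j=1): S=74.5100, K−S=8.2900, hold=18.0722 ⇒ V=18.0722 continue | (k=2,j=2): S=116.9266, K−S=0.0000, hold=5.5027 ⇒ V=5.5027 continue
k=1: (k=1,j=0): S=59.4792, K−S=23.3208, hold=27.6978 ⇒ V=27.6978 continue | (k=1,j=1): S=93.3392, K−S=0.0000, hold=12.2853 ⇒ V=12.2853 continue
k=0: (k=0,j=0): S=74.5100, K−S=8.2900, hold=20.5734 ⇒ V=20.5734 continue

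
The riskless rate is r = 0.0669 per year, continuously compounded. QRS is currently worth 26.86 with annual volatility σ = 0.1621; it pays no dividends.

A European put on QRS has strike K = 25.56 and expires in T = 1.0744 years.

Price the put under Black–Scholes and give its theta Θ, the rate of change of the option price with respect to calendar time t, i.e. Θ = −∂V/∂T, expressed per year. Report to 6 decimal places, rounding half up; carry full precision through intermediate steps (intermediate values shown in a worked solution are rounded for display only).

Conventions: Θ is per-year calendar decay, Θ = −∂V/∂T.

price = 0.582318
Θ = -0.189007

σ√T = 0.1621·√1.0744 = 0.168022
d₁ = (ln(S/K) + (r+σ²/2)T) / (σ√T) = (ln(26.86/25.56) + (0.0669+0.1621²/2)·1.0744) / 0.168022 = (0.049610 + 0.085993) / 0.168022 = 0.807053
d₂ = d₁ − σ√T = 0.807053 − 0.168022 = 0.639031
e^{−rT} = 0.930645
N(−d₁) = 0.209818,  N(−d₂) = 0.261401
Put price V = K·e^{−rT}·N(−d₂) − S·N(−d₁) = 6.218030 − 5.635711 = 0.582318
φ(d₁) = (1/√(2π))·e^{−d₁²/2} = 0.288054
Θ = −S·φ(d₁)·σ/(2√T) + r·K·e^{−rT}·N(−d₂) = −0.604993 + 0.415986 = -0.189007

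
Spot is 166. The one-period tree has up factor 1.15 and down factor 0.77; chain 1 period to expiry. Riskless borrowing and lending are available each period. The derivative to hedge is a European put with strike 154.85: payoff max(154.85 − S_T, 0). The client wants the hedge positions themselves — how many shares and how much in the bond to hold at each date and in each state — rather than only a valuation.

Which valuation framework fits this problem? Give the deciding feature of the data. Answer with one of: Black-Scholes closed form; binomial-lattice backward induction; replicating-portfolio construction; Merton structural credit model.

framework: replicating-portfolio construction

Key observation: since the answer must list Δ and B at each node of the 1.15/0.77 lattice on 166, the replicating-portfolio method — solving the two-state system at every node — is the one that applies.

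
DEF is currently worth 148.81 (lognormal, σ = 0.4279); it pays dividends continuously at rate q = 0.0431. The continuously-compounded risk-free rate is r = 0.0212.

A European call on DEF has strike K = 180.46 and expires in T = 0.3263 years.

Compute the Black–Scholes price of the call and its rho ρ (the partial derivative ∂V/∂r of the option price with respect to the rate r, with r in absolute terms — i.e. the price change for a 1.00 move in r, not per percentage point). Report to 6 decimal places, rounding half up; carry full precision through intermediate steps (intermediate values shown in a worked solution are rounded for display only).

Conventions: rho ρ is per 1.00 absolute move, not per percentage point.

price = 4.593502
ρ = 10.146493

σ√T = 0.4279·√0.3263 = 0.244428
d₁ = (ln(S/K) + (r−q+σ²/2)T) / (σ√T) = (ln(148.81/180.46) + (0.0212−0.0431+0.4279²/2)·0.3263) / 0.244428 = (-0.192839 + 0.022727) / 0.244428 = -0.695961
d₂ = d₁ − σ√T = -0.695961 − 0.244428 = -0.940389
e^{−rT} = 0.993106
e^{−qT} = 0.986035
N(d₁) = 0.243227,  N(d₂) = 0.173509
Call price V = S·e^{−qT}·N(d₁) − K·e^{−rT}·N(d₂) = 35.689097 − 31.095595 = 4.593502
ρ = K·T·e^{−rT}·N(d₂) = 10.146493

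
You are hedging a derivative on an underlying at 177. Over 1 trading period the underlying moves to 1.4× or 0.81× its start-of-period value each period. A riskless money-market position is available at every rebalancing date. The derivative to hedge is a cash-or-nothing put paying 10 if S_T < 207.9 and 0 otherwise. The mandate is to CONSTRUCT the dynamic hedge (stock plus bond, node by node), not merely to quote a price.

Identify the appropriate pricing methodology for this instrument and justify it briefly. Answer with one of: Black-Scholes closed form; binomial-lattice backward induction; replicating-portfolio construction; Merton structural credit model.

framework: replicating-portfolio construction

Key observation: since the answer must list Δ and B at each node of the 1.4/0.81 lattice on 177, the replicating-portfolio method — solving the two-state system at every node — is the one that applies.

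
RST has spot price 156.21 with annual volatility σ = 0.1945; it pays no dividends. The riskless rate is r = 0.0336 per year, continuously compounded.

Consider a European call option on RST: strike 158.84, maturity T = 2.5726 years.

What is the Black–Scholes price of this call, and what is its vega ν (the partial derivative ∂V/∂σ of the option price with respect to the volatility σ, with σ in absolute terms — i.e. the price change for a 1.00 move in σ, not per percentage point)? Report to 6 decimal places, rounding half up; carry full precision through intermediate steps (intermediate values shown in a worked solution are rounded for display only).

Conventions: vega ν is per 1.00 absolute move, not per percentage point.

σ√T = 0.1945·√2.5726 = 0.311965
d₁ = (ln(S/K) + (r+σ²/2)T) / (σ√T) = (ln(156.21/158.84) + (0.0336+0.1945²/2)·2.5726) / 0.311965 = (-0.016696 + 0.135100) / 0.311965 = 0.379544
d₂ = d₁ − σ√T = 0.379544 − 0.311965 = 0.067579
e^{−rT} = 0.917191
N(d₁) = 0.647858,  N(d₂) = 0.526939
Call price V = S·N(d₁) − K·e^{−rT}·N(d₂) = 101.201876 − 76.768042 = 24.433833
φ(d₁) = (1/√(2π))·e^{−d₁²/2} = 0.371218
ν = S·φ(d₁)·√T = 93.008846

price = 24.433833
ν = 93.008846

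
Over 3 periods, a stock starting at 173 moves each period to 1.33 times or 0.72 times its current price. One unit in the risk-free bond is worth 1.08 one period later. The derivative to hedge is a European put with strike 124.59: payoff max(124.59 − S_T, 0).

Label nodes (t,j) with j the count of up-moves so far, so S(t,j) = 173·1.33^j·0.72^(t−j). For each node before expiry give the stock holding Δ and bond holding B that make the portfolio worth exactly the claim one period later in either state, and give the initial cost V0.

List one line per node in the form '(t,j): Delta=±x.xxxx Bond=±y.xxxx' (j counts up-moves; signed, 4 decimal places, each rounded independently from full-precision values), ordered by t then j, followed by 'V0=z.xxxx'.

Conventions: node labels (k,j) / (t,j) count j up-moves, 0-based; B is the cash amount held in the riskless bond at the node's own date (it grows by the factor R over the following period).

The replicating-portfolio and risk-neutral prices coincide; use p* = (1.08−0.72)/(1.33−0.72) = 0.5902 for the latter.
Expiry values: V(3,0)=60.0181, V(3,1)=5.3113, V(3,2)=0.0000, V(3,3)=0.0000
Node (2,0) S=89.6832: V=(p*·5.3113+(1−p*)·60.0181)/1.08=25.6779; Δ=(5.3113−60.0181)/(119.2787−64.5719)=-1.0000; B=V−Δ·S=115.3611
Node (2,1) S=165.6648: V=(p*·0.0000+(1−p*)·5.3113)/1.08=2.0155; Δ=(0.0000−5.3113)/(220.3342−119.2787)=-0.0526; B=V−Δ·S=10.7227
Node (2,2) S=306.0197: V=(p*·0.0000+(1−p*)·0.0000)/1.08=0.0000; Δ=(0.0000−0.0000)/(407.0062−220.3342)=0.0000; B=V−Δ·S=0.0000
Node (1,0) S=124.5600: V=(p*·2.0155+(1−p*)·25.6779)/1.08=10.8456; Δ=(2.0155−25.6779)/(165.6648−89.6832)=-0.3114; B=V−Δ·S=49.6364
Node (1,1) S=230.0900: V=(p*·0.0000+(1−p*)·2.0155)/1.08=0.7649; Δ=(0.0000−2.0155)/(306.0197−165.6648)=-0.0144; B=V−Δ·S=4.0690
Node (0,0) S=173.0000: V=(p*·0.7649+(1−p*)·10.8456)/1.08=4.5336; Δ=(0.7649−10.8456)/(230.0900−124.5600)=-0.0955; B=V−Δ·S=21.0594
Check: Δ(0,0)·S0 + B(0,0) = 4.5336 = V0.

(0,0): Delta=-0.0955 Bond=21.0594
(1,0): Delta=-0.3114 Bond=49.6364
(1,1): Delta=-0.0144 Bond=4.0690
(2,0): Delta=-1.0000 Bond=115.3611
(2,1): Delta=-0.0526 Bond=10.7227
(2,2): Delta=0.0000 Bond=0.0000
V0=4.5336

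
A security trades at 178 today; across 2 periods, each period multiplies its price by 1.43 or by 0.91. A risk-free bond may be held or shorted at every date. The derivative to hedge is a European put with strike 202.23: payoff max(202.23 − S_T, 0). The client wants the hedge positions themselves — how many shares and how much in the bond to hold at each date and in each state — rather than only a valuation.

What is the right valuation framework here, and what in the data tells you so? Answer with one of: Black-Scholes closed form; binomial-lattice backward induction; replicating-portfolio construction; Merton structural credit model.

Key observation: a price alone would not answer the question — the per-node share/bond construction on the spot-178, 1.43/0.91 tree is required, and only the replicating-portfolio method yields it.

framework: replicating-portfolio construction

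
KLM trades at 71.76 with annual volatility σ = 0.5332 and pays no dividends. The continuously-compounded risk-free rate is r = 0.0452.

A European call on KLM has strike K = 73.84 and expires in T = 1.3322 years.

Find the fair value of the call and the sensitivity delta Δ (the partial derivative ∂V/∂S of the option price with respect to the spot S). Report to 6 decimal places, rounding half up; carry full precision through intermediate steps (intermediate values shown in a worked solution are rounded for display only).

price = 18.213594
Δ = 0.640250

σ√T = 0.5332·√1.3322 = 0.615425
d₁ = (ln(S/K) + (r+σ²/2)T) / (σ√T) = (ln(71.76/73.84) + (0.0452+0.5332²/2)·1.3322) / 0.615425 = (-0.028573 + 0.249589) / 0.615425 = 0.359127
d₂ = d₁ − σ√T = 0.359127 − 0.615425 = -0.256297
e^{−rT} = 0.941562
N(d₁) = 0.640250,  N(d₂) = 0.398861
Call price V = S·N(d₁) − K·e^{−rT}·N(d₂) = 45.944346 − 27.730752 = 18.213594
Δ = N(d₁) = 0.640250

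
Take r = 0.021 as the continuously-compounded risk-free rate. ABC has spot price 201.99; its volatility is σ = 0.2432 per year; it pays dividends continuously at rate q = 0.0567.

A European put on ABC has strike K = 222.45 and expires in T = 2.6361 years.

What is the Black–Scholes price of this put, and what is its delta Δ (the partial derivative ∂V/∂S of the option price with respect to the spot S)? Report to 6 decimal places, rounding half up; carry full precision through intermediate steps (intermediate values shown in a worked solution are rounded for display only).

price = 51.724702
Δ = -0.527271

σ√T = 0.2432·√2.6361 = 0.394861
d₁ = (ln(S/K) + (r−q+σ²/2)T) / (σ√T) = (ln(201.99/222.45) + (0.021−0.0567+0.2432²/2)·2.6361) / 0.394861 = (-0.096484 − 0.016151) / 0.394861 = -0.285253
d₂ = d₁ − σ√T = -0.285253 − 0.394861 = -0.680114
e^{−rT} = 0.946146
e^{−qT} = 0.861167
N(−d₁) = 0.612275,  N(−d₂) = 0.751784
Put price V = K·e^{−rT}·N(−d₂) − S·e^{−qT}·N(−d₁) = 158.228124 − 106.503422 = 51.724702
Δ = −e^{−qT}·N(−d₁) = -0.527271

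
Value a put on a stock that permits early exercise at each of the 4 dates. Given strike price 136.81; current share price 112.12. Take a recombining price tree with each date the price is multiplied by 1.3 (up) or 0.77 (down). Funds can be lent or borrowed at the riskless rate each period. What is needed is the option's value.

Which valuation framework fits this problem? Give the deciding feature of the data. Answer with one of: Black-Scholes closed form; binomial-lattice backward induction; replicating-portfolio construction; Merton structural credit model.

Key observation: with exercise allowed before expiry on a discrete up/down model (4 steps from spot 112.12), the strike-136.81 put's value must be rolled back through the tree testing early exercise at each node.

framework: binomial-lattice backward induction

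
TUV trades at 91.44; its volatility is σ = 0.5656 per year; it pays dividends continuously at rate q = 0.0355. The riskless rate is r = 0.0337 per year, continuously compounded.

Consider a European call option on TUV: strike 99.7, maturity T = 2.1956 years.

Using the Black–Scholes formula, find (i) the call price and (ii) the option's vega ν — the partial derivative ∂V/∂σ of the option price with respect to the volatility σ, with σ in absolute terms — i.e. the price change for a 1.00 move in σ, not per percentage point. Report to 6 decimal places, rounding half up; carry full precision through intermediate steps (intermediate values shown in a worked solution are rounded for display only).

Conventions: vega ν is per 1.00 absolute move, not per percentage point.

σ√T = 0.5656·√2.1956 = 0.838081
d₁ = (ln(S/K) + (r−q+σ²/2)T) / (σ√T) = (ln(91.44/99.7) + (0.0337−0.0355+0.5656²/2)·2.1956) / 0.838081 = (-0.086483 + 0.347238) / 0.838081 = 0.311134
d₂ = d₁ − σ√T = 0.311134 − 0.838081 = -0.526947
e^{−rT} = 0.928679
e^{−qT} = 0.925016
N(d₁) = 0.622150,  N(d₂) = 0.299115
Call price V = S·e^{−qT}·N(d₁) − K·e^{−rT}·N(d₂) = 52.623665 − 27.694863 = 24.928802
φ(d₁) = (1/√(2π))·e^{−d₁²/2} = 0.380093
ν = S·e^{−qT}·φ(d₁)·√T = 47.637788

price = 24.928802
ν = 47.637788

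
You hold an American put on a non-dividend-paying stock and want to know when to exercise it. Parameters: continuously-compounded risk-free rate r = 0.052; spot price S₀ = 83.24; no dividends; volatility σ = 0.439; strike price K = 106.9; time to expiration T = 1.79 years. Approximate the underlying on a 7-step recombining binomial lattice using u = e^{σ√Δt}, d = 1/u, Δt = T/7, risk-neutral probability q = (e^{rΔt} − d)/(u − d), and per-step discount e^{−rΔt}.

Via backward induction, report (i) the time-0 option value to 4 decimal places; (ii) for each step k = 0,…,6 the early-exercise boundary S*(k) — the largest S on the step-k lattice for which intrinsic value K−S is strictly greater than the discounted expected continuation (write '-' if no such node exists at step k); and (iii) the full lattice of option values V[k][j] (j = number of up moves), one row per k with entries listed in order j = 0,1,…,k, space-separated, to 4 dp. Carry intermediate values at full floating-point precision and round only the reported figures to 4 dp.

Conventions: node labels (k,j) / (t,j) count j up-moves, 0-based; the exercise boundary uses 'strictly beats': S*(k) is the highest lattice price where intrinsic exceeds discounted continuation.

Δt=0.25571  u=1.24856  d=0.80092  q=0.47463  discount=0.98679
step 7 (expiry): payoffs max(K−S,0) = 89.3023 79.4667 64.1339 40.2314 2.9695 0.0000 0.0000 0.0000
step 6: (k=6,j=0): S=21.9718, K−S=84.9282, hold=83.5161 ⇒ V=84.9282 exercise | (k=6,j=1): S=34.2522, K−S=72.6478, hold=71.2358 ⇒ V=72.6478 exercise | (k=6,j=2): S=53.3962, K−S=53.5038, hold=52.0918 ⇒ V=53.5038 exercise | (k=6,j=3): S=83.2400, K−S=23.6600, hold=22.2479 ⇒ V=23.6600 exercise | (k=6,j=4): S=129.7639, K−S=0.0000, hold=1.5395 ⇒ V=1.5395 continue | (k=6,j=5): S=202.2907, K−S=0.0000, hold=0.0000 ⇒ V=0.0000 continue | (k=6,j=6): S=315.3536, K−S=0.0000, hold=0.0000 ⇒ V=0.0000 continue  boundary S*=83.2400
step 5: (k=5,j=0): S=27.4333, K−S=79.4667, hold=78.0547 ⇒ V=79.4667 exercise | (k=5,j=1): S=42.7661, K−S=64.1339, hold=62.7219 ⇒ V=64.1339 exercise | (k=5,j=2): S=66.6686, K−S=40.2314, hold=38.8194 ⇒ V=40.2314 exercise | (k=5,j=3): S=103.9305, K−S=2.9695, hold=12.9871 ⇒ V=12.9871 continue | (k=5,j=4): S=162.0186, K−S=0.0000, hold=0.7981 ⇒ V=0.7981 continue | (k=5,j=5): S=252.5729, K−S=0.0000, hold=0.0000 ⇒ V=0.0000 continue  boundary S*=66.6686
step 4: (k=4,j=0): S=34.2522, K−S=72.6478, hold=71.2358 ⇒ V=72.6478 exercise | (k=4,j=1): S=53.3962, K−S=53.5038, hold=52.0918 ⇒ V=53.5038 exercise | (k=4,j=2): S=83.2400, K−S=23.6600, hold=26.9398 ⇒ V=26.9398 continue | (k=4,j=3): S=129.7639, K−S=0.0000, hold=7.1067 ⇒ V=7.1067 continue | (k=4,j=4): S=202.2907, K−S=0.0000, hold=0.4138 ⇒ V=0.4138 continue  boundary S*=53.3962
step 3: (k=3,j=0): S=42.7661, K−S=64.1339, hold=62.7219 ⇒ V=64.1339 exercise | (k=3,j=1): S=66.6686, K−S=40.2314, hold=40.3555 ⇒ V=40.3555 continue | (k=3,j=2): S=103.9305, K−S=2.9695, hold=17.2949 ⇒ V=17.2949 continue | (k=3,j=3): S=162.0186, K−S=0.0000, hold=3.8781 ⇒ V=3.8781 continue  boundary S*=42.7661
step 2: (k=2,j=0): S=53.3962, K−S=53.5038, hold=52.1499 ⇒ V=53.5038 exercise | (k=2,j=1): S=83.2400, K−S=23.6600, hold=29.0217 ⇒ V=29.0217 continue | (k=2,j=2): S=129.7639, K−S=0.0000, hold=10.7825 ⇒ V=10.7825 continue  boundary S*=53.3962
step 1: (k=1,j=0): S=66.6686, K−S=40.2314, hold=41.3306 ⇒ V=41.3306 continue | (k=1,j=1): S=103.9305, K−S=2.9695, hold=20.0958 ⇒ V=20.0958 continue  boundary S*=-
step 0: (k=0,j=0): S=83.2400, K−S=23.6600, hold=30.8391 ⇒ V=30.8391 continue  boundary S*=-

price = 30.8391
boundary = - - 53.3962 42.7661 53.3962 66.6686 83.2400
tree:
30.8391
41.3306 20.0958
53.5038 29.0217 10.7825
64.1339 40.3555 17.2949 3.8781
72.6478 53.5038 26.9398 7.1067 0.4138
79.4667 64.1339 40.2314 12.9871 0.7981 0.0000
84.9282 72.6478 53.5038 23.6600 1.5395 0.0000 0.0000
89.3023 79.4667 64.1339 40.2314 2.9695 0.0000 0.0000 0.0000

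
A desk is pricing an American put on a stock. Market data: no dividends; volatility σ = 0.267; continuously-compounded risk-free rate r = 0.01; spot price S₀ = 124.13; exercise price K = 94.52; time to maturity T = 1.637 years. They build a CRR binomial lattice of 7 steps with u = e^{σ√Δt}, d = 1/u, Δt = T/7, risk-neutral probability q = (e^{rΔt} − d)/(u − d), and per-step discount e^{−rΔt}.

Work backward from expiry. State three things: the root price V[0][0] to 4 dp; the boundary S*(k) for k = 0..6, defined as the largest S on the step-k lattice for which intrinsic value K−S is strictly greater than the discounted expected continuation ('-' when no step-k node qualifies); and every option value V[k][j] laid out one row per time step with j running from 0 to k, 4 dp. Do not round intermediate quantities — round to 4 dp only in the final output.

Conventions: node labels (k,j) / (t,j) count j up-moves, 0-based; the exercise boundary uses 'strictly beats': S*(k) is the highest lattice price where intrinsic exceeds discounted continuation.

price = 4.3746
boundary = - - - - - 65.0880 74.0587
tree:
4.3746
6.7973 1.7378
10.3182 2.9672 0.3973
15.2192 4.9910 0.7612 0.0000
21.6543 8.2328 1.4583 0.0000 0.0000
29.4320 13.2263 2.7938 0.0000 0.0000 0.0000
37.3161 20.4613 5.3524 0.0000 0.0000 0.0000 0.0000
44.2452 29.4320 10.2542 0.0000 0.0000 0.0000 0.0000 0.0000

params: Δt=0.23386 u=1.13782 d=0.87887 q=0.47681 e^(-rΔt)=0.99766
t_7 payoffs: 44.2452 29.4320 10.2542 0.0000 0.0000 0.0000 0.0000 0.0000
t_6: node(6,0) S=57.2039 payoff=37.3161 vs cont=37.0953 → 37.3161 [stop]  node(6,1) S=74.0587 payoff=20.4613 vs cont=20.2405 → 20.4613 [stop]  node(6,2) S=95.8796 payoff=0.0000 vs cont=5.3524 → 5.3524 [wait]  node(6,3) S=124.1300 payoff=0.0000 vs cont=0.0000 → 0.0000 [wait]  node(6,4) S=160.7042 payoff=0.0000 vs cont=0.0000 → 0.0000 [wait]  node(6,5) S=208.0547 payoff=0.0000 vs cont=0.0000 → 0.0000 [wait]  node(6,6) S=269.3568 payoff=0.0000 vs cont=0.0000 → 0.0000 [wait]  ⇒ S*(6)=74.0587
t_5: node(5,0) S=65.0880 payoff=29.4320 vs cont=29.2112 → 29.4320 [stop]  node(5,1) S=84.2658 payoff=10.2542 vs cont=13.2263 → 13.2263 [wait]  node(5,2) S=109.0942 payoff=0.0000 vs cont=2.7938 → 2.7938 [wait]  node(5,3) S=141.2381 payoff=0.0000 vs cont=0.0000 → 0.0000 [wait]  node(5,4) S=182.8531 payoff=0.0000 vs cont=0.0000 → 0.0000 [wait]  node(5,5) S=236.7297 payoff=0.0000 vs cont=0.0000 → 0.0000 [wait]  ⇒ S*(5)=65.0880
t_4: node(4,0) S=74.0587 payoff=20.4613 vs cont=21.6543 → 21.6543 [wait]  node(4,1) S=95.8796 payoff=0.0000 vs cont=8.2328 → 8.2328 [wait]  node(4,2) S=124.1300 payoff=0.0000 vs cont=1.4583 → 1.4583 [wait]  node(4,3) S=160.7042 payoff=0.0000 vs cont=0.0000 → 0.0000 [wait]  node(4,4) S=208.0547 payoff=0.0000 vs cont=0.0000 → 0.0000 [wait]  ⇒ S*(4)=-
t_3: node(3,0) S=84.2658 payoff=10.2542 vs cont=15.2192 → 15.2192 [wait]  node(3,1) S=109.0942 payoff=0.0000 vs cont=4.9910 → 4.9910 [wait]  node(3,2) S=141.2381 payoff=0.0000 vs cont=0.7612 → 0.7612 [wait]  node(3,3) S=182.8531 payoff=0.0000 vs cont=0.0000 → 0.0000 [wait]  ⇒ S*(3)=-
t_2: node(2,0) S=95.8796 payoff=0.0000 vs cont=10.3182 → 10.3182 [wait]  node(2,1) S=124.1300 payoff=0.0000 vs cont=2.9672 → 2.9672 [wait]  node(2,2) S=160.7042 payoff=0.0000 vs cont=0.3973 → 0.3973 [wait]  ⇒ S*(2)=-
t_1: node(1,0) S=109.0942 payoff=0.0000 vs cont=6.7973 → 6.7973 [wait]  node(1,1) S=141.2381 payoff=0.0000 vs cont=1.7378 → 1.7378 [wait]  ⇒ S*(1)=-
t_0: node(0,0) S=124.1300 payoff=0.0000 vs cont=4.3746 → 4.3746 [wait]  ⇒ S*(0)=-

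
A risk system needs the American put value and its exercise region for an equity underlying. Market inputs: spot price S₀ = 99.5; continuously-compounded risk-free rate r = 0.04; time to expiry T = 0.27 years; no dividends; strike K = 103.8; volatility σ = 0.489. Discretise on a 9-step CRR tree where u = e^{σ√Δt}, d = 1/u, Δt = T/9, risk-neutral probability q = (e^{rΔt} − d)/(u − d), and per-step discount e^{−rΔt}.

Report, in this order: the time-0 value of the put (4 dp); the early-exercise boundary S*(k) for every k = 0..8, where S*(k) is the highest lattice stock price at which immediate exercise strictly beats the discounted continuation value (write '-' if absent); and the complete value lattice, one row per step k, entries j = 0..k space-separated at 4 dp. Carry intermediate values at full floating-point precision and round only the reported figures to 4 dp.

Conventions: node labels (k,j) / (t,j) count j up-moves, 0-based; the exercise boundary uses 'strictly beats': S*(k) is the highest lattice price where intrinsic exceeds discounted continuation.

price = 12.1383
boundary = - - - - 70.9070 65.1486 70.9070 77.1742 83.9955
tree:
12.1383
16.3188 7.7455
21.2998 11.0895 4.2268
26.9205 15.4060 6.5502 1.7791
32.8930 20.6683 9.8766 3.0472 0.4419
38.6514 26.6467 14.3946 5.1212 0.8606 0.0000
43.9421 32.8930 20.1041 8.3897 1.6760 0.0000 0.0000
48.8031 38.6514 26.6258 13.2542 3.2640 0.0000 0.0000 0.0000
53.2694 43.9421 32.8930 19.8045 6.3569 0.0000 0.0000 0.0000 0.0000
57.3730 48.8031 38.6514 26.6258 12.3804 0.0000 0.0000 0.0000 0.0000 0.0000

Δt=0.03000, u=1.08839, d=0.91879, q=0.48592, disc=e^(-rΔt)=0.99880
k=9 terminal: V=max(K-S,0) → 57.3730 48.8031 38.6514 26.6258 12.3804 0.0000 0.0000 0.0000 0.0000 0.0000
k=8: j=0 S=50.5306 intr=53.2694 cont=53.1449 V=53.2694[EX]; j=1 S=59.8579 intr=43.9421 cont=43.8176 V=43.9421[EX]; j=2 S=70.9070 intr=32.8930 cont=32.7686 V=32.8930[EX]; j=3 S=83.9955 intr=19.8045 cont=19.6800 V=19.8045[EX]; j=4 S=99.5000 intr=4.3000 cont=6.3569 V=6.3569[hold]; j=5 S=117.8665 intr=0.0000 cont=0.0000 V=0.0000[hold]; j=6 S=139.6231 intr=0.0000 cont=0.0000 V=0.0000[hold]; j=7 S=165.3958 intr=0.0000 cont=0.0000 V=0.0000[hold]; j=8 S=195.9258 intr=0.0000 cont=0.0000 V=0.0000[hold]  S*(8)=83.9955
k=7: j=0 S=54.9969 intr=48.8031 cont=48.6786 V=48.8031[EX]; j=1 S=65.1486 intr=38.6514 cont=38.5269 V=38.6514[EX]; j=2 S=77.1742 intr=26.6258 cont=26.5013 V=26.6258[EX]; j=3 S=91.4196 intr=12.3804 cont=13.2542 V=13.2542[hold]; j=4 S=108.2946 intr=0.0000 cont=3.2640 V=3.2640[hold]; j=5 S=128.2844 intr=0.0000 cont=0.0000 V=0.0000[hold]; j=6 S=151.9641 intr=0.0000 cont=0.0000 V=0.0000[hold]; j=7 S=180.0147 intr=0.0000 cont=0.0000 V=0.0000[hold]  S*(7)=77.1742
k=6: j=0 S=59.8579 intr=43.9421 cont=43.8176 V=43.9421[EX]; j=1 S=70.9070 intr=32.8930 cont=32.7686 V=32.8930[EX]; j=2 S=83.9955 intr=19.8045 cont=20.1041 V=20.1041[hold]; j=3 S=99.5000 intr=4.3000 cont=8.3897 V=8.3897[hold]; j=4 S=117.8665 intr=0.0000 cont=1.6760 V=1.6760[hold]; j=5 S=139.6231 intr=0.0000 cont=0.0000 V=0.0000[hold]; j=6 S=165.3958 intr=0.0000 cont=0.0000 V=0.0000[hold]  S*(6)=70.9070
k=5: j=0 S=65.1486 intr=38.6514 cont=38.5269 V=38.6514[EX]; j=1 S=77.1742 intr=26.6258 cont=26.6467 V=26.6467[hold]; j=2 S=91.4196 intr=12.3804 cont=14.3946 V=14.3946[hold]; j=3 S=108.2946 intr=0.0000 cont=5.1212 V=5.1212[hold]; j=4 S=128.2844 intr=0.0000 cont=0.8606 V=0.8606[hold]; j=5 S=151.9641 intr=0.0000 cont=0.0000 V=0.0000[hold]  S*(5)=65.1486
k=4: j=0 S=70.9070 intr=32.8930 cont=32.7787 V=32.8930[EX]; j=1 S=83.9955 intr=19.8045 cont=20.6683 V=20.6683[hold]; j=2 S=99.5000 intr=4.3000 cont=9.8766 V=9.8766[hold]; j=3 S=117.8665 intr=0.0000 cont=3.0472 V=3.0472[hold]; j=4 S=139.6231 intr=0.0000 cont=0.4419 V=0.4419[hold]  S*(4)=70.9070
k=3: j=0 S=77.1742 intr=26.6258 cont=26.9205 V=26.9205[hold]; j=1 S=91.4196 intr=12.3804 cont=15.4060 V=15.4060[hold]; j=2 S=108.2946 intr=0.0000 cont=6.5502 V=6.5502[hold]; j=3 S=128.2844 intr=0.0000 cont=1.7791 V=1.7791[hold]  S*(3)=-
k=2: j=0 S=83.9955 intr=19.8045 cont=21.2998 V=21.2998[hold]; j=1 S=99.5000 intr=4.3000 cont=11.0895 V=11.0895[hold]; j=2 S=117.8665 intr=0.0000 cont=4.2268 V=4.2268[hold]  S*(2)=-
k=1: j=0 S=91.4196 intr=12.3804 cont=16.3188 V=16.3188[hold]; j=1 S=108.2946 intr=0.0000 cont=7.7455 V=7.7455[hold]  S*(1)=-
k=0: j=0 S=99.5000 intr=4.3000 cont=12.1383 V=12.1383[hold]  S*(0)=-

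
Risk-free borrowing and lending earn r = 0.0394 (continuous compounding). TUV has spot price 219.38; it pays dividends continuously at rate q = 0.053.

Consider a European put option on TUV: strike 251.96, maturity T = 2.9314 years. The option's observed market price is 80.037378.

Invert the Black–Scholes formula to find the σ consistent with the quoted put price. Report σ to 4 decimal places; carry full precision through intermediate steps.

sigma = 0.4367

At σ = 0.4367 the Black–Scholes value reproduces the quote:
σ√T = 0.4367·√2.9314 = 0.747689
d₁ = (ln(S/K) + (r−q+σ²/2)T) / (σ√T) = (ln(219.38/251.96) + (0.0394−0.053+0.4367²/2)·2.9314) / 0.747689 = (-0.138465 + 0.239652) / 0.747689 = 0.135333
d₂ = d₁ − σ√T = 0.135333 − 0.747689 = -0.612355
e^{−rT} = 0.890923
e^{−qT} = 0.856103
N(−d₁) = 0.446174,  N(−d₂) = 0.729849
V = K·e^{−rT}·N(−d₂) − S·e^{−qT}·N(−d₁) = 163.834227 − 83.796849 = 80.037378 (equal to the quote); since ∂V/∂σ > 0 for all σ, the implied volatility is unique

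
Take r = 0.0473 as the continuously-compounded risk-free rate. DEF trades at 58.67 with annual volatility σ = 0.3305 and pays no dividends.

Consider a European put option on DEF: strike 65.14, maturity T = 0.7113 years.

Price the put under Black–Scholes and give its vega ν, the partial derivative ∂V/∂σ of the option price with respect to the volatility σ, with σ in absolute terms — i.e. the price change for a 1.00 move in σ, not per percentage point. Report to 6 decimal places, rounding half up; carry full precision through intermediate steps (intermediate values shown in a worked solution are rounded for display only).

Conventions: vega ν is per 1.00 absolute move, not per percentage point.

σ√T = 0.3305·√0.7113 = 0.278739
d₁ = (ln(S/K) + (r+σ²/2)T) / (σ√T) = (ln(58.67/65.14) + (0.0473+0.3305²/2)·0.7113) / 0.278739 = (-0.104610 + 0.072492) / 0.278739 = -0.115226
d₂ = d₁ − σ√T = -0.115226 − 0.278739 = -0.393965
e^{−rT} = 0.966915
N(−d₁) = 0.545867,  N(−d₂) = 0.653197
Put price V = K·e^{−rT}·N(−d₂) − S·N(−d₁) = 41.141498 − 32.026022 = 9.115476
φ(d₁) = (1/√(2π))·e^{−d₁²/2} = 0.396303
ν = S·φ(d₁)·√T = 19.609634

price = 9.115476
ν = 19.609634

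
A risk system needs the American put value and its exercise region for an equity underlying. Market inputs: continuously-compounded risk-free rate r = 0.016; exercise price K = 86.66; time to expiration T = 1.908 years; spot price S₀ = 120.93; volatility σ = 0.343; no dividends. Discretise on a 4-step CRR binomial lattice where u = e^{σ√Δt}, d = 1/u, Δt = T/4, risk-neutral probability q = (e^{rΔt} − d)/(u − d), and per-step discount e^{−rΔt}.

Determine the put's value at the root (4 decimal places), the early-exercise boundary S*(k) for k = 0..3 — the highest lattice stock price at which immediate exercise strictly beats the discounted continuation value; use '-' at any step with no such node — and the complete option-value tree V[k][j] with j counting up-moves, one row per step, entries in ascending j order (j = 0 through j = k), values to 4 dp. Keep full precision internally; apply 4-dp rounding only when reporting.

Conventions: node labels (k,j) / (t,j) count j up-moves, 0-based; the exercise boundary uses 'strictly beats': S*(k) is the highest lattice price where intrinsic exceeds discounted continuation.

Δt=0.47700  u=1.26731  d=0.78908  q=0.45707  discount=0.99240
step 4 (expiry): payoffs max(K−S,0) = 39.7778 11.3642 0.0000 0.0000 0.0000
step 3: (k=3,j=0): S=59.4141, K−S=27.2459, hold=26.5871 ⇒ V=27.2459 exercise | (k=3,j=1): S=95.4229, K−S=0.0000, hold=6.1230 ⇒ V=6.1230 continue | (k=3,j=2): S=153.2553, K−S=0.0000, hold=0.0000 ⇒ V=0.0000 continue | (k=3,j=3): S=246.1381, K−S=0.0000, hold=0.0000 ⇒ V=0.0000 continue  boundary S*=59.4141
step 2: (k=2,j=0): S=75.2958, K−S=11.3642, hold=17.4575 ⇒ V=17.4575 continue | (k=2,j=1): S=120.9300, K−S=0.0000, hold=3.2991 ⇒ V=3.2991 continue | (k=2,j=2): S=194.2215, K−S=0.0000, hold=0.0000 ⇒ V=0.0000 continue  boundary S*=-
step 1: (k=1,j=0): S=95.4229, K−S=0.0000, hold=10.9026 ⇒ V=10.9026 continue | (k=1,j=1): S=153.2553, K−S=0.0000, hold=1.7775 ⇒ V=1.7775 continue  boundary S*=-
step 0: (k=0,j=0): S=120.9300, K−S=0.0000, hold=6.6806 ⇒ V=6.6806 continue  boundary S*=-

price = 6.6806
boundary = - - - 59.4141
tree:
6.6806
10.9026 1.7775
17.4575 3.2991 0.0000
27.2459 6.1230 0.0000 0.0000
39.7778 11.3642 0.0000 0.0000 0.0000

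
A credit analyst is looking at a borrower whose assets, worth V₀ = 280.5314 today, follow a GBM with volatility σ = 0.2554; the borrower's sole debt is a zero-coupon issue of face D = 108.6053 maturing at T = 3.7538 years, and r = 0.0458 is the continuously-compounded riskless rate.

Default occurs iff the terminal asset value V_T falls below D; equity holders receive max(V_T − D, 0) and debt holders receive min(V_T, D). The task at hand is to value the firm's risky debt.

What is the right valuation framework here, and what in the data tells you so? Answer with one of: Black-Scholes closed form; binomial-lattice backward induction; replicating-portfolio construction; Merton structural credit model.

Key observation: a levered firm with one bullet debt due at 3.7538 years is the canonical structural-credit setup: equity is a call on the firm's assets struck at the face value.

framework: Merton structural credit model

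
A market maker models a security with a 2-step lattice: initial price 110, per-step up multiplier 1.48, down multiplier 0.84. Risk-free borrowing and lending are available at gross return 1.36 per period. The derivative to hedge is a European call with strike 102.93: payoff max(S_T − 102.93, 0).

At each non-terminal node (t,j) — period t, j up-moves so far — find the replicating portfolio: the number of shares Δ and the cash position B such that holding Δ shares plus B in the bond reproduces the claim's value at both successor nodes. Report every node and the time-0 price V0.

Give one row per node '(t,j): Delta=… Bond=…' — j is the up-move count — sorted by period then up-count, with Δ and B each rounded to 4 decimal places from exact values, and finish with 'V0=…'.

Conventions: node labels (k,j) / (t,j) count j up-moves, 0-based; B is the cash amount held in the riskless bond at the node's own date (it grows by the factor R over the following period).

(0,0): Delta=0.9504 Bond=-49.7156
(1,0): Delta=0.5719 Bond=-32.6407
(1,1): Delta=1.0000 Bond=-75.6838
V0=54.8313

Risk-neutral probability p* = (R−d)/(u−d) = (1.36−0.84)/(1.48−0.84) = 0.8125.
Terminal payoffs: V(2,0)=0.0000, V(2,1)=33.8220, V(2,2)=138.0140
(1,0): S=92.4000. Δ = (V_up−V_dn)/(S_up−S_dn) = (33.8220−0.0000)/(136.7520−77.6160) = 0.5719. V = [p*·33.8220 + (1−p*)·0.0000]/1.36 = 20.2062. B = V − Δ·S = -32.6407.
(1,1): S=162.8000. Δ = (V_up−V_dn)/(S_up−S_dn) = (138.0140−33.8220)/(240.9440−136.7520) = 1.0000. V = [p*·138.0140 + (1−p*)·33.8220]/1.36 = 87.1162. B = V − Δ·S = -75.6838.
(0,0): S=110.0000. Δ = (V_up−V_dn)/(S_up−S_dn) = (87.1162−20.2062)/(162.8000−92.4000) = 0.9504. V = [p*·87.1162 + (1−p*)·20.2062]/1.36 = 54.8313. B = V − Δ·S = -49.7156.
Check: Δ(0,0)·S0 + B(0,0) = 54.8313 = V0.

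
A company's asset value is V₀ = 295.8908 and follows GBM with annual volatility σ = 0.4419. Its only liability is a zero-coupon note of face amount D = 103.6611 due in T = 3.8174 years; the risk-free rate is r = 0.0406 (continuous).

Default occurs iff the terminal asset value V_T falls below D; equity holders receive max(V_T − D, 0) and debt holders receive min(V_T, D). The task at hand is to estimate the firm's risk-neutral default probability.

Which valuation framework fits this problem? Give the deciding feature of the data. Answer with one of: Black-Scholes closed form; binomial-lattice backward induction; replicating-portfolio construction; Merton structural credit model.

Key observation: the asked-for credit quantity lives on the firm's capital structure — asset value, asset volatility, debt face 103.6611 — which is the structural model's domain.

framework: Merton structural credit model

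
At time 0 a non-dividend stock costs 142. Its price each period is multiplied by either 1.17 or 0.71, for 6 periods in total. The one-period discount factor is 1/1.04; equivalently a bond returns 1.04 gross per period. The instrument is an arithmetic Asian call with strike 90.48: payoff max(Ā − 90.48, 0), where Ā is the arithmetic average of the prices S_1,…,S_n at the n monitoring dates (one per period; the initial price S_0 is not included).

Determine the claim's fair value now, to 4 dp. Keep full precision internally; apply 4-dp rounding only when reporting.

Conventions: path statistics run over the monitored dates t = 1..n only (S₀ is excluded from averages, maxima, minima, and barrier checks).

Set p* = 0.7174 (from d < R < u); the path-dependent value is the discounted p*-expectation over all price paths.
Enumerate all 2^6 = 64 price paths (U = up ×1.17, D = down ×0.71); each path with k up-moves has probability p*^k·(1−p*)^(6−k).
DDDDDD: Ā=50.5201, payoff=0.0000, prob=0.000509
UDDDDD: Ā=83.2514, payoff=0.0000, prob=0.001293
DUDDDD: Ā=72.3647, payoff=0.0000, prob=0.001293
UUDDDD: Ā=119.2489, payoff=28.7689, prob=0.003283
DDUDDD: Ā=64.6352, payoff=0.0000, prob=0.001293
UDUDDD: Ā=106.5115, payoff=16.0315, prob=0.003283
DUUDDD: Ā=95.6248, payoff=5.1448, prob=0.003283
UUUDDD: Ā=157.5790, payoff=67.0990, prob=0.008333
DDDUDD: Ā=59.1472, payoff=0.0000, prob=0.001293
UDDUDD: Ā=97.4680, payoff=6.9880, prob=0.003283
DUDUDD: Ā=86.5813, payoff=0.0000, prob=0.003283
UUDUDD: Ā=142.6762, payoff=52.1962, prob=0.008333
DDUUDD: Ā=78.8518, payoff=0.0000, prob=0.003283
UDUUDD: Ā=129.9388, payoff=39.4588, prob=0.008333
DUUUDD: Ā=119.0521, payoff=28.5721, prob=0.008333
UUUUDD: Ā=196.1845, payoff=105.7045, prob=0.021154
DDDDUD: Ā=55.2508, payoff=0.0000, prob=0.001293
UDDDUD: Ā=91.0470, payoff=0.5670, prob=0.003283
DUDDUD: Ā=80.1604, payoff=0.0000, prob=0.003283
UUDDUD: Ā=132.0953, payoff=41.6153, prob=0.008333
DDUDUD: Ā=72.4308, payoff=0.0000, prob=0.003283
UDUDUD: Ā=119.3579, payoff=28.8779, prob=0.008333
DUUDUD: Ā=108.4712, payoff=17.9912, prob=0.008333
UUUDUD: Ā=178.7483, payoff=88.2683, prob=0.021154
DDDUUD: Ā=66.9429, payoff=0.0000, prob=0.003283
UDDUUD: Ā=110.3143, payoff=19.8343, prob=0.008333
DUDUUD: Ā=99.4276, payoff=8.9476, prob=0.008333
UUDUUD: Ā=163.8455, payoff=73.3655, prob=0.021154
DDUUUD: Ā=91.6981, payoff=1.2181, prob=0.008333
UDUUUD: Ā=151.1081, payoff=60.6281, prob=0.021154
DUUUUD: Ā=140.2215, payoff=49.7415, prob=0.021154
UUUUUD: Ā=231.0692, payoff=140.5892, prob=0.053699
DDDDDU: Ā=52.4843, payoff=0.0000, prob=0.001293
UDDDDU: Ā=86.4882, payoff=0.0000, prob=0.003283
DUDDDU: Ā=75.6015, payoff=0.0000, prob=0.003283
UUDDDU: Ā=124.5828, payoff=34.1028, prob=0.008333
DDUDDU: Ā=67.8720, payoff=0.0000, prob=0.003283
UDUDDU: Ā=111.8454, payoff=21.3654, prob=0.008333
DUUDDU: Ā=100.9587, payoff=10.4787, prob=0.008333
UUUDDU: Ā=166.3686, payoff=75.8886, prob=0.021154
DDDUDU: Ā=62.3840, payoff=0.0000, prob=0.003283
UDDUDU: Ā=102.8018, payoff=12.3218, prob=0.008333
DUDUDU: Ā=91.9152, payoff=1.4352, prob=0.008333
UUDUDU: Ā=151.4658, payoff=60.9858, prob=0.021154
DDUUDU: Ā=84.1856, payoff=0.0000, prob=0.008333
UDUUDU: Ā=138.7284, payoff=48.2484, prob=0.021154
DUUUDU: Ā=127.8417, payoff=37.3617, prob=0.021154
UUUUDU: Ā=210.6688, payoff=120.1888, prob=0.053699
DDDDUU: Ā=58.4876, payoff=0.0000, prob=0.003283
UDDDUU: Ā=96.3809, payoff=5.9009, prob=0.008333
DUDDUU: Ā=85.4942, payoff=0.0000, prob=0.008333
UUDDUU: Ā=140.8849, payoff=50.4049, prob=0.021154
DDUDUU: Ā=77.7647, payoff=0.0000, prob=0.008333
UDUDUU: Ā=128.1475, payoff=37.6675, prob=0.021154
DUUDUU: Ā=117.2608, payoff=26.7808, prob=0.021154
UUUDUU: Ā=193.2326, payoff=102.7526, prob=0.053699
DDDUUU: Ā=72.2767, payoff=0.0000, prob=0.008333
UDDUUU: Ā=119.1039, payoff=28.6239, prob=0.021154
DUDUUU: Ā=108.2172, payoff=17.7372, prob=0.021154
UUDUUU: Ā=178.3298, payoff=87.8498, prob=0.053699
DDUUUU: Ā=100.4877, payoff=10.0077, prob=0.021154
UDUUUU: Ā=165.5924, payoff=75.1124, prob=0.053699
DUUUUU: Ā=154.7057, payoff=64.2257, prob=0.053699
UUUUUU: Ā=254.9376, payoff=164.4576, prob=0.136313
Price = Σ prob·payoff / R^6 = 73.907880 / 1.265319 = 58.4105

price = 58.4105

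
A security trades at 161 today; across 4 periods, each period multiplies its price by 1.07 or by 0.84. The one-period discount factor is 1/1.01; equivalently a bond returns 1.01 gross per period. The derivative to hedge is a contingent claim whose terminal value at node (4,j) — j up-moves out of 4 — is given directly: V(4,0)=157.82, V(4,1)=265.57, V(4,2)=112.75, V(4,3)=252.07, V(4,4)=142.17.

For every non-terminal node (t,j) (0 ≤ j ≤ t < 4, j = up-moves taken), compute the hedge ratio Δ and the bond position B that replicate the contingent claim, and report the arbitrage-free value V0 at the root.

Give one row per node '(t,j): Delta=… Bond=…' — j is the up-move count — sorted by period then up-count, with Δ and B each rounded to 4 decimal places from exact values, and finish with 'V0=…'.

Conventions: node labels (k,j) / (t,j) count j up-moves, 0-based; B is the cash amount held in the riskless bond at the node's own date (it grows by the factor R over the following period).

(0,0): Delta=-0.1562 Bond=206.2551
(1,0): Delta=0.7725 Bond=82.7186
(1,1): Delta=-0.4135 Bond=252.6467
(2,0): Delta=-3.2151 Bond=536.5462
(2,1): Delta=1.8774 Bond=-76.3367
(2,2): Delta=-1.0483 Bond=372.1767
(3,0): Delta=4.9094 Bond=-233.3681
(3,1): Delta=-5.4662 Bond=815.5398
(3,2): Delta=3.9121 Bond=-392.1494
(3,3): Delta=-2.4227 Bond=646.9742
V0=181.1096

Under the risk-neutral measure, an up-move has probability p* = (R−d)/(u−d) = 0.7391 and values discount at R = 1.01.
Expiry values: V(4,0)=157.8200, V(4,1)=265.5700, V(4,2)=112.7500, V(4,3)=252.0700, V(4,4)=142.1700
(3,0): S=95.4253. Δ = (V_up−V_dn)/(S_up−S_dn) = (265.5700−157.8200)/(102.1051−80.1573) = 4.9094. V = [p*·265.5700 + (1−p*)·157.8200]/1.01 = 235.1102. B = V − Δ·S = -233.3681.
(3,1): S=121.5537. Δ = (V_up−V_dn)/(S_up−S_dn) = (112.7500−265.5700)/(130.0625−102.1051) = -5.4662. V = [p*·112.7500 + (1−p*)·265.5700]/1.01 = 151.1050. B = V − Δ·S = 815.5398.
(3,2): S=154.8363. Δ = (V_up−V_dn)/(S_up−S_dn) = (252.0700−112.7500)/(165.6748−130.0625) = 3.9121. V = [p*·252.0700 + (1−p*)·112.7500]/1.01 = 213.5898. B = V − Δ·S = -392.1494.
(3,3): S=197.2319. Δ = (V_up−V_dn)/(S_up−S_dn) = (142.1700−252.0700)/(211.0382−165.6748) = -2.4227. V = [p*·142.1700 + (1−p*)·252.0700]/1.01 = 169.1481. B = V − Δ·S = 646.9742.
(2,0): S=113.6016. Δ = (V_up−V_dn)/(S_up−S_dn) = (151.1050−235.1102)/(121.5537−95.4253) = -3.2151. V = [p*·151.1050 + (1−p*)·235.1102]/1.01 = 171.3064. B = V − Δ·S = 536.5462.
(2,1): S=144.7068. Δ = (V_up−V_dn)/(S_up−S_dn) = (213.5898−151.1050)/(154.8363−121.5537) = 1.8774. V = [p*·213.5898 + (1−p*)·151.1050]/1.01 = 195.3360. B = V − Δ·S = -76.3367.
(2,2): S=184.3289. Δ = (V_up−V_dn)/(S_up−S_dn) = (169.1481−213.5898)/(197.2319−154.8363) = -1.0483. V = [p*·169.1481 + (1−p*)·213.5898]/1.01 = 178.9520. B = V − Δ·S = 372.1767.
(1,0): S=135.2400. Δ = (V_up−V_dn)/(S_up−S_dn) = (195.3360−171.3064)/(144.7068−113.6016) = 0.7725. V = [p*·195.3360 + (1−p*)·171.3064]/1.01 = 187.1955. B = V − Δ·S = 82.7186.
(1,1): S=172.2700. Δ = (V_up−V_dn)/(S_up−S_dn) = (178.9520−195.3360)/(184.3289−144.7068) = -0.4135. V = [p*·178.9520 + (1−p*)·195.3360]/1.01 = 181.4120. B = V − Δ·S = 252.6467.
(0,0): S=161.0000. Δ = (V_up−V_dn)/(S_up−S_dn) = (181.4120−187.1955)/(172.2700−135.2400) = -0.1562. V = [p*·181.4120 + (1−p*)·187.1955]/1.01 = 181.1096. B = V − Δ·S = 206.2551.
As a check, the time-0 holding Δ(0,0)·S0 + B(0,0) comes to 181.1096 — exactly V0.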